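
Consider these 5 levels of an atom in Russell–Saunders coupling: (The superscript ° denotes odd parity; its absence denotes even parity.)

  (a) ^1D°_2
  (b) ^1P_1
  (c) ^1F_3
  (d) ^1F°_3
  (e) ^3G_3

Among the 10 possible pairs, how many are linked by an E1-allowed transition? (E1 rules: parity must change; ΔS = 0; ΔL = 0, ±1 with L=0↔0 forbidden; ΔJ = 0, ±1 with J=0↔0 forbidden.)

3

(a)–(b): allowed.
(a)–(c): allowed.
(a)–(d): forbidden (parity).
(a)–(e): forbidden (ΔS, ΔL).
(b)–(c): forbidden (parity, ΔL, ΔJ).
(b)–(d): forbidden (ΔL, ΔJ).
(b)–(e): forbidden (parity, ΔS, ΔL, ΔJ).
(c)–(d): allowed.
(c)–(e): forbidden (parity, ΔS).
(d)–(e): forbidden (ΔS).
Allowed pairs: 3 of 10.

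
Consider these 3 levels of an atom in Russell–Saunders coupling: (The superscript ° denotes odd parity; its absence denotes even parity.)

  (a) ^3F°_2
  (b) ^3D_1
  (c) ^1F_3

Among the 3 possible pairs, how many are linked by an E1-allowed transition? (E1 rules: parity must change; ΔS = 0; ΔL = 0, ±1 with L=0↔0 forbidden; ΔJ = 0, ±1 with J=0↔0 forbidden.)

1

(a)–(b): allowed.
(a)–(c): forbidden (ΔS).
(b)–(c): forbidden (parity, ΔS, ΔJ).
Allowed pairs: 1 of 3.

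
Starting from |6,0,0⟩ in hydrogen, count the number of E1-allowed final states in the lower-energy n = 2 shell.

E1 requires Δl = ±1, so l_f ∈ {-1, 1}; with 0 ≤ l_f ≤ n_f−1 = 1, the allowed l_f values are {1}.
For l_f = 1: m_f ∈ {m_i−1, m_i, m_i+1} ∩ [−1, 1] = {-1, 0, 1} → 3 states.
Total: 3.

3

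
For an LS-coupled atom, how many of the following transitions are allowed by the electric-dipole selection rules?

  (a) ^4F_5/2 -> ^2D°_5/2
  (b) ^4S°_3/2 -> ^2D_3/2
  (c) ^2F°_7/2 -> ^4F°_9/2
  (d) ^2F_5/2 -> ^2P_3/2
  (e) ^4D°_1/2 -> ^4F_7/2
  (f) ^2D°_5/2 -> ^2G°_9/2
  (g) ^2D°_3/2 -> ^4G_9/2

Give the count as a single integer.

(a) forbidden (ΔS fails)
(b) forbidden (ΔS, ΔL fail)
(c) forbidden (parity, ΔS fail)
(d) forbidden (parity, ΔL fail)
(e) forbidden (ΔJ fails)
(f) forbidden (parity, ΔL, ΔJ fail)
(g) forbidden (ΔS, ΔL, ΔJ fail)
Total allowed: 0 of 7.

0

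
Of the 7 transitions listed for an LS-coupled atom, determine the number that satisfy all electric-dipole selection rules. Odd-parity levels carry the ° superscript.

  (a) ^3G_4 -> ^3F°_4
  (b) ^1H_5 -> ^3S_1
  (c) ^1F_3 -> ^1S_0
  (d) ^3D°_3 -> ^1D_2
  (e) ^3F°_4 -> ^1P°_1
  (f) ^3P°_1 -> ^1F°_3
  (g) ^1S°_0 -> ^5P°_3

1

(a) allowed
(b) forbidden (parity, ΔS, ΔL, ΔJ fail)
(c) forbidden (parity, ΔL, ΔJ fail)
(d) forbidden (ΔS fails)
(e) forbidden (parity, ΔS, ΔL, ΔJ fail)
(f) forbidden (parity, ΔS, ΔL, ΔJ fail)
(g) forbidden (parity, ΔS, ΔJ fail)
Total allowed: 1 of 7.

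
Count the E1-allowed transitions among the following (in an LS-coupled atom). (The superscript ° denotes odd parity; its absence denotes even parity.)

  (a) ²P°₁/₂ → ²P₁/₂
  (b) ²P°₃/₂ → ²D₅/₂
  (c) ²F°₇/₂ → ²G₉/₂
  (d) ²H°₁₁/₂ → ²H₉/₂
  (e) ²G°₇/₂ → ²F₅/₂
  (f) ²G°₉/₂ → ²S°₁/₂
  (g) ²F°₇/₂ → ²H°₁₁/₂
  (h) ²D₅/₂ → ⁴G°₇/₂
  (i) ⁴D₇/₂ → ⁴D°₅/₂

(a) allowed
(b) allowed
(c) allowed
(d) allowed
(e) allowed
(f) forbidden (parity, ΔL, ΔJ fail)
(g) forbidden (parity, ΔL, ΔJ fail)
(h) forbidden (ΔS, ΔL fail)
(i) allowed
Total allowed: 6 of 9.

6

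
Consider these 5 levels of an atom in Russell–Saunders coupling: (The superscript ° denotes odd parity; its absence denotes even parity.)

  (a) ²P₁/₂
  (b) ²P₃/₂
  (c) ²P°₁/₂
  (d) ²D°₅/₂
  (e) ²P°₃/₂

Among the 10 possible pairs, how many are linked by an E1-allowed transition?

(a)–(b): forbidden (parity).
(a)–(c): allowed.
(a)–(d): forbidden (ΔJ).
(a)–(e): allowed.
(b)–(c): allowed.
(b)–(d): allowed.
(b)–(e): allowed.
(c)–(d): forbidden (parity, ΔJ).
(c)–(e): forbidden (parity).
(d)–(e): forbidden (parity).
Allowed pairs: 5 of 10.

5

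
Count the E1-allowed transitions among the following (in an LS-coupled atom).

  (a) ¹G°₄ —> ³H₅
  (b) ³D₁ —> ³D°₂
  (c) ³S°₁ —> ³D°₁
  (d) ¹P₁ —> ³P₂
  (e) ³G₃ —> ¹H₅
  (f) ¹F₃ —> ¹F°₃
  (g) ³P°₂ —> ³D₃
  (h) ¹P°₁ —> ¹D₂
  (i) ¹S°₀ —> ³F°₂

4

(a) forbidden (ΔS fails)
(b) allowed
(c) forbidden (parity, ΔL fail)
(d) forbidden (parity, ΔS fail)
(e) forbidden (parity, ΔS, ΔJ fail)
(f) allowed
(g) allowed
(h) allowed
(i) forbidden (parity, ΔS, ΔL, ΔJ fail)
Total allowed: 4 of 9.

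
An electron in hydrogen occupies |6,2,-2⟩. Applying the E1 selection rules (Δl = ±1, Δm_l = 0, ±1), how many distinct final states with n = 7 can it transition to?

E1 requires Δl = ±1, so l_f ∈ {1, 3}; with 0 ≤ l_f ≤ n_f−1 = 6, the allowed l_f values are {1, 3}.
For l_f = 1: m_f ∈ {m_i−1, m_i, m_i+1} ∩ [−1, 1] = {-1} → 1 state.
For l_f = 3: m_f ∈ {m_i−1, m_i, m_i+1} ∩ [−3, 3] = {-3, -2, -1} → 3 states.
Total: 4.

4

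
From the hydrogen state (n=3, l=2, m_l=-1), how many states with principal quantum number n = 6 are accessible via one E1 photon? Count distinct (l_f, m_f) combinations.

E1 requires Δl = ±1, so l_f ∈ {1, 3}; with 0 ≤ l_f ≤ n_f−1 = 5, the allowed l_f values are {1, 3}.
For l_f = 1: m_f ∈ {m_i−1, m_i, m_i+1} ∩ [−1, 1] = {-1, 0} → 2 states.
For l_f = 3: m_f ∈ {m_i−1, m_i, m_i+1} ∩ [−3, 3] = {-2, -1, 0} → 3 states.
Total: 5.

5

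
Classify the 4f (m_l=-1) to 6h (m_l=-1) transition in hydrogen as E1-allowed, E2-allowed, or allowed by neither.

E2

Δl = 5 − 3 = +2; l_i + l_f = 8.
Δm_l = +0.
E1 (Δl = ±1, |Δm_l| ≤ 1): not satisfied.
E2 (Δl = 0,±2, l_i+l_f ≥ 2, |Δm_l| ≤ 2): satisfied.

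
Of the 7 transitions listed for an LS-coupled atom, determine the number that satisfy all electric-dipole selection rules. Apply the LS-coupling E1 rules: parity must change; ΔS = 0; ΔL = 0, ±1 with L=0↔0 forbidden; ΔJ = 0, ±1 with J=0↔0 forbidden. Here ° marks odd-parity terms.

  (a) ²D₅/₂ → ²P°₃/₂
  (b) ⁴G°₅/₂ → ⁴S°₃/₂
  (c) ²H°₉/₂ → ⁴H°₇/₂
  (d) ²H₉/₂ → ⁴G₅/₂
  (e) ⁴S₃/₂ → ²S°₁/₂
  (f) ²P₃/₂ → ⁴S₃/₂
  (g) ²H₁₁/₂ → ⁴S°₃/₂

(a) allowed
(b) forbidden (parity, ΔL fail)
(c) forbidden (parity, ΔS fail)
(d) forbidden (parity, ΔS, ΔJ fail)
(e) forbidden (ΔS, ΔL fail)
(f) forbidden (parity, ΔS fail)
(g) forbidden (ΔS, ΔL, ΔJ fail)
Total allowed: 1 of 7.

1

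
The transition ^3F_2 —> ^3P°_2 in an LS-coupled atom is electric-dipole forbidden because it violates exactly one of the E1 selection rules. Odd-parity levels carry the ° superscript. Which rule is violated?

the ΔL = 0, ±1 rule

ΔL = 0, ±1 (not L=0↔0): L: 3 → 1, ΔL = -2 — ✗.
ΔS = 0: S: 1 → 1 — ✓.
Parity must change: even → odd — ✓.
ΔJ = 0, ±1 (not J=0↔0): J: 2 → 2, ΔJ = +0 — ✓.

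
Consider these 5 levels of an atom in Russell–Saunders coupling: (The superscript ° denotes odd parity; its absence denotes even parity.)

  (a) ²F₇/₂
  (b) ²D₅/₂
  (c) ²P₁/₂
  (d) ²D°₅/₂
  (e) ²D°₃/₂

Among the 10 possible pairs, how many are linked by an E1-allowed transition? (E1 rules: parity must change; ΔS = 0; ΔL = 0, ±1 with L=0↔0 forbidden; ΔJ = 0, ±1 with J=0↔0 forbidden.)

4

(a)–(b): forbidden (parity).
(a)–(c): forbidden (parity, ΔL, ΔJ).
(a)–(d): allowed.
(a)–(e): forbidden (ΔJ).
(b)–(c): forbidden (parity, ΔJ).
(b)–(d): allowed.
(b)–(e): allowed.
(c)–(d): forbidden (ΔJ).
(c)–(e): allowed.
(d)–(e): forbidden (parity).
Allowed pairs: 4 of 10.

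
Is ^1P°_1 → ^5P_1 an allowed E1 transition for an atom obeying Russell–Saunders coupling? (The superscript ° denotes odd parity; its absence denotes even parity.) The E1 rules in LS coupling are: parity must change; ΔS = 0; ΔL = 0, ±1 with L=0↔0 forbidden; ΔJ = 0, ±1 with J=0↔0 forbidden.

forbidden

Initial level: S=0, L=1, J=1, parity odd. Final level: S=2, L=1, J=1, parity even.
Parity must change: odd → even — satisfied.
ΔS = 0: S: 0 → 2 — violated.
ΔL = 0, ±1 (not L=0↔0): L: 1 → 1, ΔL = +0 — satisfied.
ΔJ = 0, ±1 (not J=0↔0): J: 1 → 1, ΔJ = +0 — satisfied.
Rule(s) violated: ΔS.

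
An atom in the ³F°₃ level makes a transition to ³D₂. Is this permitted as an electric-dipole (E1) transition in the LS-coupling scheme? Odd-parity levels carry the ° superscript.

Parity must change: odd → even — ok.
ΔS = 0: S: 1 → 1 — ok.
ΔL = 0, ±1 (not L=0↔0): L: 3 → 2, ΔL = -1 — ok.
ΔJ = 0, ±1 (not J=0↔0): J: 3 → 2, ΔJ = -1 — ok.
All four E1 rules are satisfied.

allowed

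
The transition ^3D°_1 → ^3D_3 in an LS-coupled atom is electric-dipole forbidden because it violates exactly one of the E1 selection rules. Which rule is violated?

the ΔJ = 0, ±1 rule

ΔL = 0, ±1 (not L=0↔0): L: 2 → 2, ΔL = +0 — passes.
ΔS = 0: S: 1 → 1 — passes.
Parity must change: odd → even — passes.
ΔJ = 0, ±1 (not J=0↔0): J: 1 → 3, ΔJ = +2 — fails.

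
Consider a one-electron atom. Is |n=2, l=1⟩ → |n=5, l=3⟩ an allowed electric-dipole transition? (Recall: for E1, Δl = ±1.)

forbidden

l: 1 → 3 (Δl = +2). Δl = ±1 ✗.
The transition is electric-dipole forbidden.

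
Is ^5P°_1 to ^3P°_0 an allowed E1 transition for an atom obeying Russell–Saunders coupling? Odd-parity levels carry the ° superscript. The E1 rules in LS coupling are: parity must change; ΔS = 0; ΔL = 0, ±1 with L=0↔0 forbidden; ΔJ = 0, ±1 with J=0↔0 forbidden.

forbidden

Parity must change: odd → odd — fails.
ΔS = 0: S: 2 → 1 — fails.
ΔL = 0, ±1 (not L=0↔0): L: 1 → 1, ΔL = +0 — ok.
ΔJ = 0, ±1 (not J=0↔0): J: 1 → 0, ΔJ = -1 — ok.
Rule(s) violated: parity, ΔS.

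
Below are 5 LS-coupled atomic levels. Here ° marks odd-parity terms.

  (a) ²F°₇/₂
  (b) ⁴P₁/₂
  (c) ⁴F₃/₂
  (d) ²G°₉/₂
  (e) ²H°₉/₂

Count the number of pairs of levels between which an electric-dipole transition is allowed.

0

(a)–(b): forbidden (ΔS, ΔL, ΔJ).
(a)–(c): forbidden (ΔS, ΔJ).
(a)–(d): forbidden (parity).
(a)–(e): forbidden (parity, ΔL).
(b)–(c): forbidden (parity, ΔL).
(b)–(d): forbidden (ΔS, ΔL, ΔJ).
(b)–(e): forbidden (ΔS, ΔL, ΔJ).
(c)–(d): forbidden (ΔS, ΔJ).
(c)–(e): forbidden (ΔS, ΔL, ΔJ).
(d)–(e): forbidden (parity).
Allowed pairs: 0 of 10.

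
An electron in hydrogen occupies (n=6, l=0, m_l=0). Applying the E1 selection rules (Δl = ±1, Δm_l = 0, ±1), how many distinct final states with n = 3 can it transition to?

3

E1 requires Δl = ±1, so l_f ∈ {-1, 1}; with 0 ≤ l_f ≤ n_f−1 = 2, the allowed l_f values are {1}.
For l_f = 1: m_f ∈ {m_i−1, m_i, m_i+1} ∩ [−1, 1] = {-1, 0, 1} → 3 states.
Total: 3.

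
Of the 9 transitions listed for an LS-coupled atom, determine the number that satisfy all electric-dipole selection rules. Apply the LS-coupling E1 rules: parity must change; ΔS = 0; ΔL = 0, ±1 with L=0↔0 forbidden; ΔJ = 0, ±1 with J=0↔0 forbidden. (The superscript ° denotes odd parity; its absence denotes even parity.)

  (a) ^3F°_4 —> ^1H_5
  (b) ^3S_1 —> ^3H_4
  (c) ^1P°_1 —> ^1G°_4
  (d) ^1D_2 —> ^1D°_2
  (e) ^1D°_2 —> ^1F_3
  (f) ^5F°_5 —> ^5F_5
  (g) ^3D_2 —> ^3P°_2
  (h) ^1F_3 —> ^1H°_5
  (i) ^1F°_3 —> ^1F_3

(a) forbidden (ΔS, ΔL fail)
(b) forbidden (parity, ΔL, ΔJ fail)
(c) forbidden (parity, ΔL, ΔJ fail)
(d) allowed
(e) allowed
(f) allowed
(g) allowed
(h) forbidden (ΔL, ΔJ fail)
(i) allowed
Total allowed: 5 of 9.

5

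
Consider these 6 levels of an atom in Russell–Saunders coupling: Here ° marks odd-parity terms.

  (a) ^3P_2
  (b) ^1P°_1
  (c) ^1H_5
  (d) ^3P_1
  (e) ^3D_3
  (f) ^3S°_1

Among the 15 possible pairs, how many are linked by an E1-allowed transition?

2

(a)–(b): forbidden (ΔS).
(a)–(c): forbidden (parity, ΔS, ΔL, ΔJ).
(a)–(d): forbidden (parity).
(a)–(e): forbidden (parity).
(a)–(f): allowed.
(b)–(c): forbidden (ΔL, ΔJ).
(b)–(d): forbidden (ΔS).
(b)–(e): forbidden (ΔS, ΔJ).
(b)–(f): forbidden (parity, ΔS).
(c)–(d): forbidden (parity, ΔS, ΔL, ΔJ).
(c)–(e): forbidden (parity, ΔS, ΔL, ΔJ).
(c)–(f): forbidden (ΔS, ΔL, ΔJ).
(d)–(e): forbidden (parity, ΔJ).
(d)–(f): allowed.
(e)–(f): forbidden (ΔL, ΔJ).
Allowed pairs: 2 of 15.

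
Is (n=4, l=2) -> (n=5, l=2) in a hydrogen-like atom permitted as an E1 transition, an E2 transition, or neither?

E2

Δl = 2 − 2 = +0; l_i + l_f = 4.
E1 (Δl = ±1): not satisfied.
E2 (Δl = 0,±2, l_i+l_f ≥ 2): satisfied.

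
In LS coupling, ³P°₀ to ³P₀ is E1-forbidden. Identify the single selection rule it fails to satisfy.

the J=0 ↔ J=0 exclusion

Initial level: S=1, L=1, J=0, parity odd. Final level: S=1, L=1, J=0, parity even.
Parity must change: odd → even — ok.
ΔS = 0: S: 1 → 1 — ok.
ΔL = 0, ±1 (not L=0↔0): L: 1 → 1, ΔL = +0 — ok.
ΔJ = 0, ±1 (not J=0↔0): J: 0 → 0, ΔJ = +0 — fails.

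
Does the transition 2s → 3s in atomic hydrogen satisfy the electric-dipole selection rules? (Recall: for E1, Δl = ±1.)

l: 0 → 0 (Δl = +0). Δl = ±1 fails.
The transition is electric-dipole forbidden.

forbidden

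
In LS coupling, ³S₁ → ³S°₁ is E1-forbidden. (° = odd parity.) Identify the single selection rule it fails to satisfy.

Initial level: S=1, L=0, J=1, parity even. Final level: S=1, L=0, J=1, parity odd.
Parity must change: even → odd — satisfied.
ΔS = 0: S: 1 → 1 — satisfied.
ΔL = 0, ±1 (not L=0↔0): L: 0 → 0, ΔL = +0 — violated.
ΔJ = 0, ±1 (not J=0↔0): J: 1 → 1, ΔJ = +0 — satisfied.

the L=0 ↔ L=0 exclusion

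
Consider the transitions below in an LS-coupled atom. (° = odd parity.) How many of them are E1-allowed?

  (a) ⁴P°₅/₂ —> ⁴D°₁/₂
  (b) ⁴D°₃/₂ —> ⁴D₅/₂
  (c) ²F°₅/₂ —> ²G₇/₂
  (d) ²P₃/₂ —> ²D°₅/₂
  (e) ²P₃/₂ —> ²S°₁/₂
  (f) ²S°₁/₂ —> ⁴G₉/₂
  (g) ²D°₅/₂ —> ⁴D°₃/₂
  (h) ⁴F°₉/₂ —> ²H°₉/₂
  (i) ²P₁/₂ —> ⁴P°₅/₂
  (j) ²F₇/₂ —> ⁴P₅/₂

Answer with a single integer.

4

(a) forbidden (parity, ΔJ fail)
(b) allowed
(c) allowed
(d) allowed
(e) allowed
(f) forbidden (ΔS, ΔL, ΔJ fail)
(g) forbidden (parity, ΔS fail)
(h) forbidden (parity, ΔS, ΔL fail)
(i) forbidden (ΔS, ΔJ fail)
(j) forbidden (parity, ΔS, ΔL fail)
Total allowed: 4 of 10.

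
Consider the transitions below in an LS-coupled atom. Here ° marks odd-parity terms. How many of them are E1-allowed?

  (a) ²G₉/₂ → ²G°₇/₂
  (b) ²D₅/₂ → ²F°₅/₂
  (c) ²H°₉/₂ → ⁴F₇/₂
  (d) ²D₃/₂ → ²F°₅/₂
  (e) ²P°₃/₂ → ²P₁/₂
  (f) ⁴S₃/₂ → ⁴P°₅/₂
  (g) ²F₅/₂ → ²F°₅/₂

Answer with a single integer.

6

(a) allowed
(b) allowed
(c) forbidden (ΔS, ΔL fail)
(d) allowed
(e) allowed
(f) allowed
(g) allowed
Total allowed: 6 of 7.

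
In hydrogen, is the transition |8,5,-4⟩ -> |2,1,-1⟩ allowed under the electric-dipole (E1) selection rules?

l: 5 → 1 (Δl = -4). Δl = ±1 fails.
Δm_l = -1 − (-4) = +3. E1 requires Δm_l = 0, ±1: fails.
The transition is electric-dipole forbidden.

forbidden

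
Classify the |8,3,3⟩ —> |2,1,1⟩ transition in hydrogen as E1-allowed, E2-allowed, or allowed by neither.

E2

Δl = 1 − 3 = -2; l_i + l_f = 4.
Δm_l = -2.
E1 (Δl = ±1, |Δm_l| ≤ 1): not satisfied.
E2 (Δl = 0,±2, l_i+l_f ≥ 2, |Δm_l| ≤ 2): satisfied.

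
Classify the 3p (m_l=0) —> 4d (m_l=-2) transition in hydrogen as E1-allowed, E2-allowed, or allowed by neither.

neither

Δl = 2 − 1 = +1; l_i + l_f = 3.
Δm_l = -2.
E1 (Δl = ±1, |Δm_l| ≤ 1): not satisfied.
E2 (Δl = 0,±2, l_i+l_f ≥ 2, |Δm_l| ≤ 2): not satisfied.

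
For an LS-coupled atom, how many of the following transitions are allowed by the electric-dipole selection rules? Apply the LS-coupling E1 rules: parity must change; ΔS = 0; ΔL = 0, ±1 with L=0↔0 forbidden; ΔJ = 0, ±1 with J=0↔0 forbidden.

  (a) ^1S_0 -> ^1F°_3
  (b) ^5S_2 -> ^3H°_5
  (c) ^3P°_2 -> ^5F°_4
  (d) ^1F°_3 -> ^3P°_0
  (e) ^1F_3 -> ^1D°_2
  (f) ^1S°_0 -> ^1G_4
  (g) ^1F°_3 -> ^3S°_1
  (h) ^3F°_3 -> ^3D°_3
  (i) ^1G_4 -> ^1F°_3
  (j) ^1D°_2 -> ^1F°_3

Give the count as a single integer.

(a) forbidden (ΔL, ΔJ fail)
(b) forbidden (ΔS, ΔL, ΔJ fail)
(c) forbidden (parity, ΔS, ΔL, ΔJ fail)
(d) forbidden (parity, ΔS, ΔL, ΔJ fail)
(e) allowed
(f) forbidden (ΔL, ΔJ fail)
(g) forbidden (parity, ΔS, ΔL, ΔJ fail)
(h) forbidden (parity fails)
(i) allowed
(j) forbidden (parity fails)
Total allowed: 2 of 10.

2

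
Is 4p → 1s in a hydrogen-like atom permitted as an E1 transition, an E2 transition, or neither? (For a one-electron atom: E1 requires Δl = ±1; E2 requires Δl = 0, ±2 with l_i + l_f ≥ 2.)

E1

Δl = 0 − 1 = -1; l_i + l_f = 1.
E1 (Δl = ±1): satisfied.
E2 (Δl = 0,±2, l_i+l_f ≥ 2): not satisfied.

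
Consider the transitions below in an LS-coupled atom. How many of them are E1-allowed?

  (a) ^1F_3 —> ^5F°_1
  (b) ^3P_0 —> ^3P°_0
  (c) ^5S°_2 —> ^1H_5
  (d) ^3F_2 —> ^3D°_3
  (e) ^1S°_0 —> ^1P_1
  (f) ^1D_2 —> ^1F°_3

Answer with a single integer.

3

(a) forbidden (ΔS, ΔJ fail)
(b) forbidden (ΔJ fails)
(c) forbidden (ΔS, ΔL, ΔJ fail)
(d) allowed
(e) allowed
(f) allowed
Total allowed: 3 of 6.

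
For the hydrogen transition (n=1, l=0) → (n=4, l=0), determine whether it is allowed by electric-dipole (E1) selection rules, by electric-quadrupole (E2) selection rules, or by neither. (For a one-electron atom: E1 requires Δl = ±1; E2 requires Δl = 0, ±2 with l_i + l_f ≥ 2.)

Δl = 0 − 0 = +0; l_i + l_f = 0.
E1 (Δl = ±1): not satisfied.
E2 (Δl = 0,±2, l_i+l_f ≥ 2): not satisfied.

neither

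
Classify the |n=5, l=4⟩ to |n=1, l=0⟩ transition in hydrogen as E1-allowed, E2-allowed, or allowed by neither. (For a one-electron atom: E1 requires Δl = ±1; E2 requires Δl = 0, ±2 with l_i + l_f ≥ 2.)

Δl = 0 − 4 = -4; l_i + l_f = 4.
E1 (Δl = ±1): not satisfied.
E2 (Δl = 0,±2, l_i+l_f ≥ 2): not satisfied.

neither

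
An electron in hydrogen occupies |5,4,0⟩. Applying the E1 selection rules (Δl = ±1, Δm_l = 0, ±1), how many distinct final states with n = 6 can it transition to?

E1 requires Δl = ±1, so l_f ∈ {3, 5}; with 0 ≤ l_f ≤ n_f−1 = 5, the allowed l_f values are {3, 5}.
For l_f = 3: m_f ∈ {m_i−1, m_i, m_i+1} ∩ [−3, 3] = {-1, 0, 1} → 3 states.
For l_f = 5: m_f ∈ {m_i−1, m_i, m_i+1} ∩ [−5, 5] = {-1, 0, 1} → 3 states.
Total: 6.

6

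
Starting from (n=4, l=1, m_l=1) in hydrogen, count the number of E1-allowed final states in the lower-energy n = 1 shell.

E1 requires Δl = ±1, so l_f ∈ {0, 2}; with 0 ≤ l_f ≤ n_f−1 = 0, the allowed l_f values are {0}.
For l_f = 0: m_f ∈ {m_i−1, m_i, m_i+1} ∩ [−0, 0] = {0} → 1 state.
Total: 1.

1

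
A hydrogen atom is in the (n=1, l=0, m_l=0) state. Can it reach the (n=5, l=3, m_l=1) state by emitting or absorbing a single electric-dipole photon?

Δl = 3 − 0 = +3; the E1 rule Δl = ±1 is violated.
Δm_l = 1 − (0) = +1. E1 requires Δm_l = 0, ±1: satisfied.
The transition is electric-dipole forbidden.

forbidden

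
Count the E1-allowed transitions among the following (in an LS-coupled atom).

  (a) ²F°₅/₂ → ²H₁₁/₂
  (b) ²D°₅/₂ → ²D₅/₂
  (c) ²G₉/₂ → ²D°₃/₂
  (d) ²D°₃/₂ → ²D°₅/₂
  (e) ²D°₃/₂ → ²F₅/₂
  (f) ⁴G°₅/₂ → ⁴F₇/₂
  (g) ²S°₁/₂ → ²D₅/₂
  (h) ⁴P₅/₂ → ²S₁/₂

3

(a) forbidden (ΔL, ΔJ fail)
(b) allowed
(c) forbidden (ΔL, ΔJ fail)
(d) forbidden (parity fails)
(e) allowed
(f) allowed
(g) forbidden (ΔL, ΔJ fail)
(h) forbidden (parity, ΔS, ΔJ fail)
Total allowed: 3 of 8.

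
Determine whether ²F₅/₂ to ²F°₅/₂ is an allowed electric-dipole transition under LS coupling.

Reading off the term symbols: S 1/2→1/2, L 3→3, J 5/2→5/2, parity even→odd.
Parity must change: even → odd — passes.
ΔS = 0: S: 1/2 → 1/2 — passes.
ΔL = 0, ±1 (not L=0↔0): L: 3 → 3, ΔL = +0 — passes.
ΔJ = 0, ±1 (not J=0↔0): J: 5/2 → 5/2, ΔJ = +0 — passes.
All four E1 rules are satisfied.

allowed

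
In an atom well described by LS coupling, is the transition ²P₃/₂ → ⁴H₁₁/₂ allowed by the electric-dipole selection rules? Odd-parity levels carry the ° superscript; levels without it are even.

Parity must change: even → even — ✗.
ΔS = 0: S: 1/2 → 3/2 — ✗.
ΔL = 0, ±1 (not L=0↔0): L: 1 → 5, ΔL = +4 — ✗.
ΔJ = 0, ±1 (not J=0↔0): J: 3/2 → 11/2, ΔJ = +4 — ✗.
Rule(s) violated: parity, ΔS, ΔL, ΔJ.

forbidden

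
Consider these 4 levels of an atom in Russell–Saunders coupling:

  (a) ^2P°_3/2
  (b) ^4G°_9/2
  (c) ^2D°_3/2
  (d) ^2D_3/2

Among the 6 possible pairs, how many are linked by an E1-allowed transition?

2

(a)–(b): forbidden (parity, ΔS, ΔL, ΔJ).
(a)–(c): forbidden (parity).
(a)–(d): allowed.
(b)–(c): forbidden (parity, ΔS, ΔL, ΔJ).
(b)–(d): forbidden (ΔS, ΔL, ΔJ).
(c)–(d): allowed.
Allowed pairs: 2 of 6.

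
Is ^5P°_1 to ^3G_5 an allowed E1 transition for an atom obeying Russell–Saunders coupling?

Parity must change: odd → even — ok.
ΔS = 0: S: 2 → 1 — fails.
ΔL = 0, ±1 (not L=0↔0): L: 1 → 4, ΔL = +3 — fails.
ΔJ = 0, ±1 (not J=0↔0): J: 1 → 5, ΔJ = +4 — fails.
Rule(s) violated: ΔS, ΔL, ΔJ.

forbidden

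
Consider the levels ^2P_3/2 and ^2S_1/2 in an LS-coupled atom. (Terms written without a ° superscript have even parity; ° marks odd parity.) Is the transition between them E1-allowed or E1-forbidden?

Parity must change: even → even — fails.
ΔS = 0: S: 1/2 → 1/2 — ok.
ΔL = 0, ±1 (not L=0↔0): L: 1 → 0, ΔL = -1 — ok.
ΔJ = 0, ±1 (not J=0↔0): J: 3/2 → 1/2, ΔJ = -1 — ok.
Rule(s) violated: parity.

forbidden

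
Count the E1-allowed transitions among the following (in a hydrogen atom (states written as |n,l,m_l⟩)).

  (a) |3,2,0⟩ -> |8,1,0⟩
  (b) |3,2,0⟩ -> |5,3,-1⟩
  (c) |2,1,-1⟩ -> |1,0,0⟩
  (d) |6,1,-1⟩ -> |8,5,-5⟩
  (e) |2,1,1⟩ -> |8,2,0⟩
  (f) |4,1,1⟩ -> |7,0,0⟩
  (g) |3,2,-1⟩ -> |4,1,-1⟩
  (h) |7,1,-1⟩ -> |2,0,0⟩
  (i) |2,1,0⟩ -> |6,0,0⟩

(a) allowed
(b) allowed
(c) allowed
(d) forbidden — Δl = +4 (E1 requires Δl = ±1); Δm_l = -4 (E1 requires Δm_l = 0, ±1)
(e) allowed
(f) allowed
(g) allowed
(h) allowed
(i) allowed
Total allowed: 8 of 9.

8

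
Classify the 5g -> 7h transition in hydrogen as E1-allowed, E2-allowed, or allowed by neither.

E1

Δl = 5 − 4 = +1; l_i + l_f = 9.
E1 (Δl = ±1): satisfied.
E2 (Δl = 0,±2, l_i+l_f ≥ 2): not satisfied.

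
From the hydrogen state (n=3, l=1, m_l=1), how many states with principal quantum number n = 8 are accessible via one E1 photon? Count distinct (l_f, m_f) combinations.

4

E1 requires Δl = ±1, so l_f ∈ {0, 2}; with 0 ≤ l_f ≤ n_f−1 = 7, the allowed l_f values are {0, 2}.
For l_f = 0: m_f ∈ {m_i−1, m_i, m_i+1} ∩ [−0, 0] = {0} → 1 state.
For l_f = 2: m_f ∈ {m_i−1, m_i, m_i+1} ∩ [−2, 2] = {0, 1, 2} → 3 states.
Total: 4.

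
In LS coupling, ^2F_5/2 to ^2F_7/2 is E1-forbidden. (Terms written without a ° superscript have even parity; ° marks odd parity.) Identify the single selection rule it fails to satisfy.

parity

Initial level: S=1/2, L=3, J=5/2, parity even. Final level: S=1/2, L=3, J=7/2, parity even.
Parity must change: even → even — ✗.
ΔS = 0: S: 1/2 → 1/2 — ✓.
ΔL = 0, ±1 (not L=0↔0): L: 3 → 3, ΔL = +0 — ✓.
ΔJ = 0, ±1 (not J=0↔0): J: 5/2 → 7/2, ΔJ = +1 — ✓.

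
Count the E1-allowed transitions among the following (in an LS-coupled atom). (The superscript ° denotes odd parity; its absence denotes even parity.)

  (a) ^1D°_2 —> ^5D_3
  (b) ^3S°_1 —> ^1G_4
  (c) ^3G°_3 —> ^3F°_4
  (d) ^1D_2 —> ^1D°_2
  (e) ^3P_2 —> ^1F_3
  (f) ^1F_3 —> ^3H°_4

(a) forbidden (ΔS fails)
(b) forbidden (ΔS, ΔL, ΔJ fail)
(c) forbidden (parity fails)
(d) allowed
(e) forbidden (parity, ΔS, ΔL fail)
(f) forbidden (ΔS, ΔL fail)
Total allowed: 1 of 6.

1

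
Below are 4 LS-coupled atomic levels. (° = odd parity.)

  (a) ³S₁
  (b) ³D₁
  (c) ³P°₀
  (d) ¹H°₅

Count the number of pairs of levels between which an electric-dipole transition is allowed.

(a)–(b): forbidden (parity, ΔL).
(a)–(c): allowed.
(a)–(d): forbidden (ΔS, ΔL, ΔJ).
(b)–(c): allowed.
(b)–(d): forbidden (ΔS, ΔL, ΔJ).
(c)–(d): forbidden (parity, ΔS, ΔL, ΔJ).
Allowed pairs: 2 of 6.

2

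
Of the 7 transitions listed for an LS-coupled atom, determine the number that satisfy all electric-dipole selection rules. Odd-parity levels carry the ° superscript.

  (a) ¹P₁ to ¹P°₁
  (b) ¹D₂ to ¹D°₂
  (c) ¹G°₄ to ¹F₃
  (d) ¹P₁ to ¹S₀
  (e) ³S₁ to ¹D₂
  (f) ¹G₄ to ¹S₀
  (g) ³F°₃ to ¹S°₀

3

(a) allowed
(b) allowed
(c) allowed
(d) forbidden (parity fails)
(e) forbidden (parity, ΔS, ΔL fail)
(f) forbidden (parity, ΔL, ΔJ fail)
(g) forbidden (parity, ΔS, ΔL, ΔJ fail)
Total allowed: 3 of 7.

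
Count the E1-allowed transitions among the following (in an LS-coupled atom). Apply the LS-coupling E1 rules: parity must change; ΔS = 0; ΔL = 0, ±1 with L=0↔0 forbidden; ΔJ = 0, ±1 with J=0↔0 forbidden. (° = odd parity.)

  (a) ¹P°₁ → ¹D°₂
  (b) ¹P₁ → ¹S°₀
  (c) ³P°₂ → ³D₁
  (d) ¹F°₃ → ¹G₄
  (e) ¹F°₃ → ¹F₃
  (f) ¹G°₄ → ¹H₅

5

(a) forbidden (parity fails)
(b) allowed
(c) allowed
(d) allowed
(e) allowed
(f) allowed
Total allowed: 5 of 6.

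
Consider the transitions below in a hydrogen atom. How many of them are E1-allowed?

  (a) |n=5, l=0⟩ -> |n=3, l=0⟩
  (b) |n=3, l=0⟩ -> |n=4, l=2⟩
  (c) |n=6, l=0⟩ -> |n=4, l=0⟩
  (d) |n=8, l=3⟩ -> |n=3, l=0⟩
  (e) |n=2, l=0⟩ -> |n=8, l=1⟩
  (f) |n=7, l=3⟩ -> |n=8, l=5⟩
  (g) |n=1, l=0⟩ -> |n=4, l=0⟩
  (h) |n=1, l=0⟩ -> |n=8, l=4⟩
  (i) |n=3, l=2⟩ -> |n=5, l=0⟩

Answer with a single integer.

(a) forbidden — Δl = +0 (E1 requires Δl = ±1)
(b) forbidden — Δl = +2 (E1 requires Δl = ±1)
(c) forbidden — Δl = +0 (E1 requires Δl = ±1)
(d) forbidden — Δl = -3 (E1 requires Δl = ±1)
(e) allowed
(f) forbidden — Δl = +2 (E1 requires Δl = ±1)
(g) forbidden — Δl = +0 (E1 requires Δl = ±1)
(h) forbidden — Δl = +4 (E1 requires Δl = ±1)
(i) forbidden — Δl = -2 (E1 requires Δl = ±1)
Total allowed: 1 of 9.

1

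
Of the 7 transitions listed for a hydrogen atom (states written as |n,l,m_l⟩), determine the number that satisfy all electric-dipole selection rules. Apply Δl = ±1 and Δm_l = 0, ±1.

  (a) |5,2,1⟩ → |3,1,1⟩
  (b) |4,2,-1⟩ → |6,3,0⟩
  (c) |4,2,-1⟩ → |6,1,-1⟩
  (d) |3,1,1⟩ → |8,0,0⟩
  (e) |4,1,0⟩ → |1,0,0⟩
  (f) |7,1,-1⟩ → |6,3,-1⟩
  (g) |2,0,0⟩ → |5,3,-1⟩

5

(a) allowed
(b) allowed
(c) allowed
(d) allowed
(e) allowed
(f) forbidden — Δl = +2 (E1 requires Δl = ±1)
(g) forbidden — Δl = +3 (E1 requires Δl = ±1)
Total allowed: 5 of 7.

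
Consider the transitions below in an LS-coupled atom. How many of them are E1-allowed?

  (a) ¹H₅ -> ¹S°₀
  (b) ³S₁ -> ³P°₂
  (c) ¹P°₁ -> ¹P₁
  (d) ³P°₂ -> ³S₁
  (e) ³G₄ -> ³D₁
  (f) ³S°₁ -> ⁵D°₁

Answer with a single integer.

3

(a) forbidden (ΔL, ΔJ fail)
(b) allowed
(c) allowed
(d) allowed
(e) forbidden (parity, ΔL, ΔJ fail)
(f) forbidden (parity, ΔS, ΔL fail)
Total allowed: 3 of 6.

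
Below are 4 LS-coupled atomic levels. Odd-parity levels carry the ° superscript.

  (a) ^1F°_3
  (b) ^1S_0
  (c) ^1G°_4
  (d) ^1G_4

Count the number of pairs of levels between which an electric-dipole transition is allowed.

(a)–(b): forbidden (ΔL, ΔJ).
(a)–(c): forbidden (parity).
(a)–(d): allowed.
(b)–(c): forbidden (ΔL, ΔJ).
(b)–(d): forbidden (parity, ΔL, ΔJ).
(c)–(d): allowed.
Allowed pairs: 2 of 6.

2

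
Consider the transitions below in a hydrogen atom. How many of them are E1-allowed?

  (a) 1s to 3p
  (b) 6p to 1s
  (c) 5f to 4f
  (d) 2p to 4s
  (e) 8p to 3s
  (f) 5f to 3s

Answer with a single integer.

(a) allowed
(b) allowed
(c) forbidden — Δl = +0 (E1 requires Δl = ±1)
(d) allowed
(e) allowed
(f) forbidden — Δl = -3 (E1 requires Δl = ±1)
Total allowed: 4 of 6.

4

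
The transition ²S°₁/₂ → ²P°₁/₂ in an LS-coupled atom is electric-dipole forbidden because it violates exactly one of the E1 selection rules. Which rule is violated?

parity

ΔS = 0: S: 1/2 → 1/2 — ok.
Parity must change: odd → odd — fails.
ΔL = 0, ±1 (not L=0↔0): L: 0 → 1, ΔL = +1 — ok.
ΔJ = 0, ±1 (not J=0↔0): J: 1/2 → 1/2, ΔJ = +0 — ok.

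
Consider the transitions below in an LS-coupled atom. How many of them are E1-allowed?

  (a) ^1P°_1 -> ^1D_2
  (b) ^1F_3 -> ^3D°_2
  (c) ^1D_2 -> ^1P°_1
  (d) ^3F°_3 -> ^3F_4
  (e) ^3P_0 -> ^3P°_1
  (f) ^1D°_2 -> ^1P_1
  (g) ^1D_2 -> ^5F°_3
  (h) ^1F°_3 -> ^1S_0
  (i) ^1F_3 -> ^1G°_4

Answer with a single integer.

(a) allowed
(b) forbidden (ΔS fails)
(c) allowed
(d) allowed
(e) allowed
(f) allowed
(g) forbidden (ΔS fails)
(h) forbidden (ΔL, ΔJ fail)
(i) allowed
Total allowed: 6 of 9.

6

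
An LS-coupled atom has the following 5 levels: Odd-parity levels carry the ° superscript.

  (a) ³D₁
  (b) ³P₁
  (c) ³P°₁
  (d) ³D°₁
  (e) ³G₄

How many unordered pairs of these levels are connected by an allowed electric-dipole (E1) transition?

4

(a)–(b): forbidden (parity).
(a)–(c): allowed.
(a)–(d): allowed.
(a)–(e): forbidden (parity, ΔL, ΔJ).
(b)–(c): allowed.
(b)–(d): allowed.
(b)–(e): forbidden (parity, ΔL, ΔJ).
(c)–(d): forbidden (parity).
(c)–(e): forbidden (ΔL, ΔJ).
(d)–(e): forbidden (ΔL, ΔJ).
Allowed pairs: 4 of 10.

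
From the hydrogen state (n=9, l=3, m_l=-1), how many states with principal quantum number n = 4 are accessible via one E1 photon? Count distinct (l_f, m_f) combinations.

3

E1 requires Δl = ±1, so l_f ∈ {2, 4}; with 0 ≤ l_f ≤ n_f−1 = 3, the allowed l_f values are {2}.
For l_f = 2: m_f ∈ {m_i−1, m_i, m_i+1} ∩ [−2, 2] = {-2, -1, 0} → 3 states.
Total: 3.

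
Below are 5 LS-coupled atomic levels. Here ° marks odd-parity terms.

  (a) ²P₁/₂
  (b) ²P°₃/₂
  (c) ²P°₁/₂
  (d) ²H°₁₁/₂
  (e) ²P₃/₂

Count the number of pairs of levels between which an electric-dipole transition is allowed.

4

(a)–(b): allowed.
(a)–(c): allowed.
(a)–(d): forbidden (ΔL, ΔJ).
(a)–(e): forbidden (parity).
(b)–(c): forbidden (parity).
(b)–(d): forbidden (parity, ΔL, ΔJ).
(b)–(e): allowed.
(c)–(d): forbidden (parity, ΔL, ΔJ).
(c)–(e): allowed.
(d)–(e): forbidden (ΔL, ΔJ).
Allowed pairs: 4 of 10.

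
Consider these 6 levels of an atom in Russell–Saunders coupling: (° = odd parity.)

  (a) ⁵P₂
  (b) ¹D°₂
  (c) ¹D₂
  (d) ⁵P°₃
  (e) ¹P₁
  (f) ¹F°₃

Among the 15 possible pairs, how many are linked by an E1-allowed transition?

4

(a)–(b): forbidden (ΔS).
(a)–(c): forbidden (parity, ΔS).
(a)–(d): allowed.
(a)–(e): forbidden (parity, ΔS).
(a)–(f): forbidden (ΔS, ΔL).
(b)–(c): allowed.
(b)–(d): forbidden (parity, ΔS).
(b)–(e): allowed.
(b)–(f): forbidden (parity).
(c)–(d): forbidden (ΔS).
(c)–(e): forbidden (parity).
(c)–(f): allowed.
(d)–(e): forbidden (ΔS, ΔJ).
(d)–(f): forbidden (parity, ΔS, ΔL).
(e)–(f): forbidden (ΔL, ΔJ).
Allowed pairs: 4 of 15.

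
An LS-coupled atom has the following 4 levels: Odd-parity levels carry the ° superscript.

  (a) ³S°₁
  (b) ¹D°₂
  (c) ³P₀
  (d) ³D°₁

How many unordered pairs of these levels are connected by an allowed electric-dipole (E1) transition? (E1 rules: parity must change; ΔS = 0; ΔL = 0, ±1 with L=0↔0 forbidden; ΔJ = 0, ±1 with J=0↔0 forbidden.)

(a)–(b): forbidden (parity, ΔS, ΔL).
(a)–(c): allowed.
(a)–(d): forbidden (parity, ΔL).
(b)–(c): forbidden (ΔS, ΔJ).
(b)–(d): forbidden (parity, ΔS).
(c)–(d): allowed.
Allowed pairs: 2 of 6.

2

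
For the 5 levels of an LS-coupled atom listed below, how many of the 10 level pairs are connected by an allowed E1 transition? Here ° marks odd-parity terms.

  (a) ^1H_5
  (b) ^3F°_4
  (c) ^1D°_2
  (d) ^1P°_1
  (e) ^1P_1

(a)–(b): forbidden (ΔS, ΔL).
(a)–(c): forbidden (ΔL, ΔJ).
(a)–(d): forbidden (ΔL, ΔJ).
(a)–(e): forbidden (parity, ΔL, ΔJ).
(b)–(c): forbidden (parity, ΔS, ΔJ).
(b)–(d): forbidden (parity, ΔS, ΔL, ΔJ).
(b)–(e): forbidden (ΔS, ΔL, ΔJ).
(c)–(d): forbidden (parity).
(c)–(e): allowed.
(d)–(e): allowed.
Allowed pairs: 2 of 10.

2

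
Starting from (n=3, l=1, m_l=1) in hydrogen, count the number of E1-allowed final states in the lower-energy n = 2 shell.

E1 requires Δl = ±1, so l_f ∈ {0, 2}; with 0 ≤ l_f ≤ n_f−1 = 1, the allowed l_f values are {0}.
For l_f = 0: m_f ∈ {m_i−1, m_i, m_i+1} ∩ [−0, 0] = {0} → 1 state.
Total: 1.

1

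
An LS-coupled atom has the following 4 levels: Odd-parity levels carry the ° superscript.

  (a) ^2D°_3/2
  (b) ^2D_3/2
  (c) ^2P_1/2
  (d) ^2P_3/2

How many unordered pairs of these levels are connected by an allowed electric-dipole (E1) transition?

(a)–(b): allowed.
(a)–(c): allowed.
(a)–(d): allowed.
(b)–(c): forbidden (parity).
(b)–(d): forbidden (parity).
(c)–(d): forbidden (parity).
Allowed pairs: 3 of 6.

3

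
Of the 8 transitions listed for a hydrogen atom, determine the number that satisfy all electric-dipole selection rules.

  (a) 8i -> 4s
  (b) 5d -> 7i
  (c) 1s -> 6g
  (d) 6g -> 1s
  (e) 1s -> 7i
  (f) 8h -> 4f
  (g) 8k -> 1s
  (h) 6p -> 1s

1

(a) forbidden — Δl = -6 (E1 requires Δl = ±1)
(b) forbidden — Δl = +4 (E1 requires Δl = ±1)
(c) forbidden — Δl = +4 (E1 requires Δl = ±1)
(d) forbidden — Δl = -4 (E1 requires Δl = ±1)
(e) forbidden — Δl = +6 (E1 requires Δl = ±1)
(f) forbidden — Δl = -2 (E1 requires Δl = ±1)
(g) forbidden — Δl = -7 (E1 requires Δl = ±1)
(h) allowed
Total allowed: 1 of 8.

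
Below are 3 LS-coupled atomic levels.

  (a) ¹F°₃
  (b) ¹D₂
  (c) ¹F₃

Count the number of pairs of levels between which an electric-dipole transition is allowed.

2

(a)–(b): allowed.
(a)–(c): allowed.
(b)–(c): forbidden (parity).
Allowed pairs: 2 of 3.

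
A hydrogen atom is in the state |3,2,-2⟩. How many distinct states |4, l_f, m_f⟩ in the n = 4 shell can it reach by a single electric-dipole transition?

E1 requires Δl = ±1, so l_f ∈ {1, 3}; with 0 ≤ l_f ≤ n_f−1 = 3, the allowed l_f values are {1, 3}.
For l_f = 1: m_f ∈ {m_i−1, m_i, m_i+1} ∩ [−1, 1] = {-1} → 1 state.
For l_f = 3: m_f ∈ {m_i−1, m_i, m_i+1} ∩ [−3, 3] = {-3, -2, -1} → 3 states.
Total: 4.

4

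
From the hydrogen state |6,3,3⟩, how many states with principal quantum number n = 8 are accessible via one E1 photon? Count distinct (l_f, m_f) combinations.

E1 requires Δl = ±1, so l_f ∈ {2, 4}; with 0 ≤ l_f ≤ n_f−1 = 7, the allowed l_f values are {2, 4}.
For l_f = 2: m_f ∈ {m_i−1, m_i, m_i+1} ∩ [−2, 2] = {2} → 1 state.
For l_f = 4: m_f ∈ {m_i−1, m_i, m_i+1} ∩ [−4, 4] = {2, 3, 4} → 3 states.
Total: 4.

4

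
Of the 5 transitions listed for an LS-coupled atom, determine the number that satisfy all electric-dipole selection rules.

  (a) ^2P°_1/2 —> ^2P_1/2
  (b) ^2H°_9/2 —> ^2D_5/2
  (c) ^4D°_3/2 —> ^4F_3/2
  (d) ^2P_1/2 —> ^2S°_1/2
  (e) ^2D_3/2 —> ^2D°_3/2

(a) allowed
(b) forbidden (ΔL, ΔJ fail)
(c) allowed
(d) allowed
(e) allowed
Total allowed: 4 of 5.

4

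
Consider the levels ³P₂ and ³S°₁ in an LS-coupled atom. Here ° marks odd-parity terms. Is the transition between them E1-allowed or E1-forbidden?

allowed

Reading off the term symbols: S 1→1, L 1→0, J 2→1, parity even→odd.
ΔS = 0: S: 1 → 1 — ok.
ΔJ = 0, ±1 (not J=0↔0): J: 2 → 1, ΔJ = -1 — ok.
ΔL = 0, ±1 (not L=0↔0): L: 1 → 0, ΔL = -1 — ok.
Parity must change: even → odd — ok.
All four E1 rules are satisfied.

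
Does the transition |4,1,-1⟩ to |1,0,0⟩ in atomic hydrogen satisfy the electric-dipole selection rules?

Initial l = 1, final l = 0, so Δl = -1. E1 requires Δl = ±1: ✓.
m_l: -1 → 0 (Δm_l = +1). |Δm_l| ≤ 1 ✓.
All E1 selection rules are satisfied.

allowed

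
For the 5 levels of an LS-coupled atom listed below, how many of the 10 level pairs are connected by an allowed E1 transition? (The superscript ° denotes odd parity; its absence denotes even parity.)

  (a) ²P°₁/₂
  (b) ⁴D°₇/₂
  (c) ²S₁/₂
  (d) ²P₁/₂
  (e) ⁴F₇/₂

(a)–(b): forbidden (parity, ΔS, ΔJ).
(a)–(c): allowed.
(a)–(d): allowed.
(a)–(e): forbidden (ΔS, ΔL, ΔJ).
(b)–(c): forbidden (ΔS, ΔL, ΔJ).
(b)–(d): forbidden (ΔS, ΔJ).
(b)–(e): allowed.
(c)–(d): forbidden (parity).
(c)–(e): forbidden (parity, ΔS, ΔL, ΔJ).
(d)–(e): forbidden (parity, ΔS, ΔL, ΔJ).
Allowed pairs: 3 of 10.

3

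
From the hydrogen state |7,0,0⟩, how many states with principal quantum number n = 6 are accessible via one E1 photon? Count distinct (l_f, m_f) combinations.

3

E1 requires Δl = ±1, so l_f ∈ {-1, 1}; with 0 ≤ l_f ≤ n_f−1 = 5, the allowed l_f values are {1}.
For l_f = 1: m_f ∈ {m_i−1, m_i, m_i+1} ∩ [−1, 1] = {-1, 0, 1} → 3 states.
Total: 3.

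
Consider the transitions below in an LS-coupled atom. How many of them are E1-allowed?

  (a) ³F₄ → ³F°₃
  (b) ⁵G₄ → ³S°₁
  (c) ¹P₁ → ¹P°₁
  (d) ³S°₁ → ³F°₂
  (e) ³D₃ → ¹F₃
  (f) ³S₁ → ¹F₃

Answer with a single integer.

(a) allowed
(b) forbidden (ΔS, ΔL, ΔJ fail)
(c) allowed
(d) forbidden (parity, ΔL fail)
(e) forbidden (parity, ΔS fail)
(f) forbidden (parity, ΔS, ΔL, ΔJ fail)
Total allowed: 2 of 6.

2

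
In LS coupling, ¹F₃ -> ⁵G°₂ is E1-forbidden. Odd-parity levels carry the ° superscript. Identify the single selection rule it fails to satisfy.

the ΔS = 0 rule

Initial level: S=0, L=3, J=3, parity even. Final level: S=2, L=4, J=2, parity odd.
Parity must change: even → odd — satisfied.
ΔJ = 0, ±1 (not J=0↔0): J: 3 → 2, ΔJ = -1 — satisfied.
ΔL = 0, ±1 (not L=0↔0): L: 3 → 4, ΔL = +1 — satisfied.
ΔS = 0: S: 0 → 2 — violated.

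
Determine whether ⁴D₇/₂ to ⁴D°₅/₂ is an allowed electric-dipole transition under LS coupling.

Parity must change: even → odd — ok.
ΔS = 0: S: 3/2 → 3/2 — ok.
ΔL = 0, ±1 (not L=0↔0): L: 2 → 2, ΔL = +0 — ok.
ΔJ = 0, ±1 (not J=0↔0): J: 7/2 → 5/2, ΔJ = -1 — ok.
All four E1 rules are satisfied.

allowed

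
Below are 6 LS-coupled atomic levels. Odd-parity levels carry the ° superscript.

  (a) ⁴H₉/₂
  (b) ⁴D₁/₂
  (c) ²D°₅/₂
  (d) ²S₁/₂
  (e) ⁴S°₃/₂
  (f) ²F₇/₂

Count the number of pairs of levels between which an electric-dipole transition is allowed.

1

(a)–(b): forbidden (parity, ΔL, ΔJ).
(a)–(c): forbidden (ΔS, ΔL, ΔJ).
(a)–(d): forbidden (parity, ΔS, ΔL, ΔJ).
(a)–(e): forbidden (ΔL, ΔJ).
(a)–(f): forbidden (parity, ΔS, ΔL).
(b)–(c): forbidden (ΔS, ΔJ).
(b)–(d): forbidden (parity, ΔS, ΔL).
(b)–(e): forbidden (ΔL).
(b)–(f): forbidden (parity, ΔS, ΔJ).
(c)–(d): forbidden (ΔL, ΔJ).
(c)–(e): forbidden (parity, ΔS, ΔL).
(c)–(f): allowed.
(d)–(e): forbidden (ΔS, ΔL).
(d)–(f): forbidden (parity, ΔL, ΔJ).
(e)–(f): forbidden (ΔS, ΔL, ΔJ).
Allowed pairs: 1 of 15.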